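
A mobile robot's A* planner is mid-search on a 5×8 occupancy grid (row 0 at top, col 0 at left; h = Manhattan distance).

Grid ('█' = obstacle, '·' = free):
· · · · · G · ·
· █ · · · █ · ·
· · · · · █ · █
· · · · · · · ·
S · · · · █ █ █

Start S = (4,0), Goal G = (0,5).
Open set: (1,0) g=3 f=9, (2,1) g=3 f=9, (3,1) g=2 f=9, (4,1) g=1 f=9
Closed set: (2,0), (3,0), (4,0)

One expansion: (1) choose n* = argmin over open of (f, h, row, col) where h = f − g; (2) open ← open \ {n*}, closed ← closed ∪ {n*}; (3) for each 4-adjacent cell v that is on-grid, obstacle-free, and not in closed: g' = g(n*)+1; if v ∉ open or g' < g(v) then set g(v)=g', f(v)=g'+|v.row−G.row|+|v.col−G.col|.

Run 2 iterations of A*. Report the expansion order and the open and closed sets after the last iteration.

order=[(1,0) → (0,0)]; open=[(0,1) g=5 f=9, (2,1) g=3 f=9, (3,1) g=2 f=9, (4,1) g=1 f=9]; closed=[(0,0), (1,0), (2,0), (3,0), (4,0)]

step 1: expand (1,0) (f=9, h=6) → closed; open now [(0,0) g=4 f=9, (2,1) g=3 f=9, (3,1) g=2 f=9, (4,1) g=1 f=9]
step 2: expand (0,0) (f=9, h=5) → closed; open now [(0,1) g=5 f=9, (2,1) g=3 f=9, (3,1) g=2 f=9, (4,1) g=1 f=9]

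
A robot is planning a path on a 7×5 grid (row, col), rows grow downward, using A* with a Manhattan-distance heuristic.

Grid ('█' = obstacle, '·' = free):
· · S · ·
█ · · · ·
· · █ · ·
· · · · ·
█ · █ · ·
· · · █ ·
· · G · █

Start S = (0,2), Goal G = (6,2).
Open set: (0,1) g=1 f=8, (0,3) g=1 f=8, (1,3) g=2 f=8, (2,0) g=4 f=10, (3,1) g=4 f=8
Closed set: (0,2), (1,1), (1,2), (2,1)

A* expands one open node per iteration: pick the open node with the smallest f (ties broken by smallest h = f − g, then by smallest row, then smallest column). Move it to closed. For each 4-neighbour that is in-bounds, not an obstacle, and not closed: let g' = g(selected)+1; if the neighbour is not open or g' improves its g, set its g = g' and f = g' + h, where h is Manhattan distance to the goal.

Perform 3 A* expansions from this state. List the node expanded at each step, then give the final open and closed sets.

step 1: expand (3,1) (f=8, h=4) → closed; open now [(0,1) g=1 f=8, (0,3) g=1 f=8, (1,3) g=2 f=8, (2,0) g=4 f=10, (3,0) g=5 f=10, (3,2) g=5 f=8, (4,1) g=5 f=8]
step 2: expand (3,2) (f=8, h=3) → closed; open now [(0,1) g=1 f=8, (0,3) g=1 f=8, (1,3) g=2 f=8, (2,0) g=4 f=10, (3,0) g=5 f=10, (3,3) g=6 f=10, (4,1) g=5 f=8]
step 3: expand (4,1) (f=8, h=3) → closed; open now [(0,1) g=1 f=8, (0,3) g=1 f=8, (1,3) g=2 f=8, (2,0) g=4 f=10, (3,0) g=5 f=10, (3,3) g=6 f=10, (5,1) g=6 f=8]

order=[(3,1) → (3,2) → (4,1)]; open=[(0,1) g=1 f=8, (0,3) g=1 f=8, (1,3) g=2 f=8, (2,0) g=4 f=10, (3,0) g=5 f=10, (3,3) g=6 f=10, (5,1) g=6 f=8]; closed=[(0,2), (1,1), (1,2), (2,1), (3,1), (3,2), (4,1)]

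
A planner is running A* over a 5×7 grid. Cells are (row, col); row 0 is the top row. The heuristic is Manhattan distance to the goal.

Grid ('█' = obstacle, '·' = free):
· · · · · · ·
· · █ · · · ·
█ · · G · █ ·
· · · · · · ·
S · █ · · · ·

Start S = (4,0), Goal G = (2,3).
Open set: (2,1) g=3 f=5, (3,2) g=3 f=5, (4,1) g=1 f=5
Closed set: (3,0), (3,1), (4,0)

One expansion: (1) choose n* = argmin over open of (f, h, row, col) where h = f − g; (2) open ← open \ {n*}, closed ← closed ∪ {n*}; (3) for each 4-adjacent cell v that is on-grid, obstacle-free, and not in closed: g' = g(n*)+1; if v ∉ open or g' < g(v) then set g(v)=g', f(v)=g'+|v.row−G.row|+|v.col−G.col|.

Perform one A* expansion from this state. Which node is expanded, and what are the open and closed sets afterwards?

step 1: expand (2,1) (f=5, h=2) → closed; open now [(1,1) g=4 f=7, (2,2) g=4 f=5, (3,2) g=3 f=5, (4,1) g=1 f=5]

expanded=(2,1); open=[(1,1) g=4 f=7, (2,2) g=4 f=5, (3,2) g=3 f=5, (4,1) g=1 f=5]; closed=[(2,1), (3,0), (3,1), (4,0)]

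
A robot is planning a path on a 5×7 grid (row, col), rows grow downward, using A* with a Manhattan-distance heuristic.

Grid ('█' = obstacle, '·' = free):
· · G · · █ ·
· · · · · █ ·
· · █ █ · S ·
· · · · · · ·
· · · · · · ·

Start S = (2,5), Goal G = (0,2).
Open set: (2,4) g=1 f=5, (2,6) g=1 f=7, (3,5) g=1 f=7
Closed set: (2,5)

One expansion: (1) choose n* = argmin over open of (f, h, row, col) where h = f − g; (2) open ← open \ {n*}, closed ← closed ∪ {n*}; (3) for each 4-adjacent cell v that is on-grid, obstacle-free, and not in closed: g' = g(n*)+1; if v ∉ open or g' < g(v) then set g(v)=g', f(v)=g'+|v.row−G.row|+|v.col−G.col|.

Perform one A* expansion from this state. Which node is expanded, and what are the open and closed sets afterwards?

expanded=(2,4); open=[(1,4) g=2 f=5, (2,6) g=1 f=7, (3,4) g=2 f=7, (3,5) g=1 f=7]; closed=[(2,4), (2,5)]

step 1: expand (2,4) (f=5, h=4) → closed; open now [(1,4) g=2 f=5, (2,6) g=1 f=7, (3,4) g=2 f=7, (3,5) g=1 f=7]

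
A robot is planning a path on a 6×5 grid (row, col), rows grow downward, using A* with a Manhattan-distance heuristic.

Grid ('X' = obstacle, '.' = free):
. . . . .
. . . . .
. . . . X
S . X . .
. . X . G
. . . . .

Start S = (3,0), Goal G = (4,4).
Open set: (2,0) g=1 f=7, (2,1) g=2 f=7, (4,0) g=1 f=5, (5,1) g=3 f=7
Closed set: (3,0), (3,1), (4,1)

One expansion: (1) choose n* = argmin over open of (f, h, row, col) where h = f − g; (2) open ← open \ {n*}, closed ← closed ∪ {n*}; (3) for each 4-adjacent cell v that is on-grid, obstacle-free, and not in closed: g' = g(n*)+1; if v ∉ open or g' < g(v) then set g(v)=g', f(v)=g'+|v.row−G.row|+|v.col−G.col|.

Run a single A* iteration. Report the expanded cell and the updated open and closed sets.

expanded=(4,0); open=[(2,0) g=1 f=7, (2,1) g=2 f=7, (5,0) g=2 f=7, (5,1) g=3 f=7]; closed=[(3,0), (3,1), (4,0), (4,1)]

step 1: expand (4,0) (f=5, h=4) → closed; open now [(2,0) g=1 f=7, (2,1) g=2 f=7, (5,0) g=2 f=7, (5,1) g=3 f=7]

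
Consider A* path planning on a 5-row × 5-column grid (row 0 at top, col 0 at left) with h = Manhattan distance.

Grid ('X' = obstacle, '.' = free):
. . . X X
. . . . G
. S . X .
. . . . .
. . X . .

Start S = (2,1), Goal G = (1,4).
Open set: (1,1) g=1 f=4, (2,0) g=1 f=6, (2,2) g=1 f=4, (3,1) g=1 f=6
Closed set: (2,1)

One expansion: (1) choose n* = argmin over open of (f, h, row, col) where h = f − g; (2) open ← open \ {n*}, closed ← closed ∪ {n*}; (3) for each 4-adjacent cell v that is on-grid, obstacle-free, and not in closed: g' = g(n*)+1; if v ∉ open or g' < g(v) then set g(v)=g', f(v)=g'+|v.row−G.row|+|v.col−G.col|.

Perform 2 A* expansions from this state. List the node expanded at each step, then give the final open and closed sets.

step 1: expand (1,1) (f=4, h=3) → closed; open now [(0,1) g=2 f=6, (1,0) g=2 f=6, (1,2) g=2 f=4, (2,0) g=1 f=6, (2,2) g=1 f=4, (3,1) g=1 f=6]
step 2: expand (1,2) (f=4, h=2) → closed; open now [(0,1) g=2 f=6, (0,2) g=3 f=6, (1,0) g=2 f=6, (1,3) g=3 f=4, (2,0) g=1 f=6, (2,2) g=1 f=4, (3,1) g=1 f=6]

order=[(1,1) → (1,2)]; open=[(0,1) g=2 f=6, (0,2) g=3 f=6, (1,0) g=2 f=6, (1,3) g=3 f=4, (2,0) g=1 f=6, (2,2) g=1 f=4, (3,1) g=1 f=6]; closed=[(1,1), (1,2), (2,1)]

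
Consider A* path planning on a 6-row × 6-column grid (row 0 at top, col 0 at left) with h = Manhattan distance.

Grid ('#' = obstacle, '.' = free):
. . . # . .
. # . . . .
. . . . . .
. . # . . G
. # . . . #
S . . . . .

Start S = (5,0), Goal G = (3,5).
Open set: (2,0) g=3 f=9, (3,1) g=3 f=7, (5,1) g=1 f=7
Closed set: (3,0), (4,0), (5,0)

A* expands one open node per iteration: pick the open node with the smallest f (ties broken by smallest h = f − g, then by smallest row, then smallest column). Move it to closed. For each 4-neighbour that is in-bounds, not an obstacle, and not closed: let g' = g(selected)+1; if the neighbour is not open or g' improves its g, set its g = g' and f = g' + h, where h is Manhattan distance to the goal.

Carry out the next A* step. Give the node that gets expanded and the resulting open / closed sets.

expanded=(3,1); open=[(2,0) g=3 f=9, (2,1) g=4 f=9, (5,1) g=1 f=7]; closed=[(3,0), (3,1), (4,0), (5,0)]

step 1: expand (3,1) (f=7, h=4) → closed; open now [(2,0) g=3 f=9, (2,1) g=4 f=9, (5,1) g=1 f=7]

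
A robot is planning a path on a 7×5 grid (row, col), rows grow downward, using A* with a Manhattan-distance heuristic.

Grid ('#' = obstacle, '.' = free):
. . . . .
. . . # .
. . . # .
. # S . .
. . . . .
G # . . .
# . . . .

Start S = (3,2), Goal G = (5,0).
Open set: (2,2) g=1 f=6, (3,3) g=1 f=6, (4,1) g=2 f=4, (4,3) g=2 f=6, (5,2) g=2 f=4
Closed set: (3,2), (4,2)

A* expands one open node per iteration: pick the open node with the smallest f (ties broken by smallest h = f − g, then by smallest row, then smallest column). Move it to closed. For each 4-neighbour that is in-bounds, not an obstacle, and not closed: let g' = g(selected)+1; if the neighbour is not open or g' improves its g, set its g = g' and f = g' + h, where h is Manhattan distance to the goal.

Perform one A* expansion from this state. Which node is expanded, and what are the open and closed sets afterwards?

expanded=(4,1); open=[(2,2) g=1 f=6, (3,3) g=1 f=6, (4,0) g=3 f=4, (4,3) g=2 f=6, (5,2) g=2 f=4]; closed=[(3,2), (4,1), (4,2)]

step 1: expand (4,1) (f=4, h=2) → closed; open now [(2,2) g=1 f=6, (3,3) g=1 f=6, (4,0) g=3 f=4, (4,3) g=2 f=6, (5,2) g=2 f=4]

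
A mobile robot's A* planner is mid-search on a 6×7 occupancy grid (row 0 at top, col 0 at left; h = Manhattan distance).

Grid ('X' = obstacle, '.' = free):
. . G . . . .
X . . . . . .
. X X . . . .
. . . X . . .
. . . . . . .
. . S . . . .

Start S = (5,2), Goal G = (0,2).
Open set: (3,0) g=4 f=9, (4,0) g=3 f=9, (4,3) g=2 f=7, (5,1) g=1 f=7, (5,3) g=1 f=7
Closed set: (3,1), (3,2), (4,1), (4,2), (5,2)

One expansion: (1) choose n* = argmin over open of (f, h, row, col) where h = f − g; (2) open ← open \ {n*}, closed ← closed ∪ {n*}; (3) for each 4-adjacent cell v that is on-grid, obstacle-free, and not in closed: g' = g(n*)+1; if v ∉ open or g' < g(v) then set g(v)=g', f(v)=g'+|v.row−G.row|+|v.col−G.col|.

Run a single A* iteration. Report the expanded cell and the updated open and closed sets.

step 1: expand (4,3) (f=7, h=5) → closed; open now [(3,0) g=4 f=9, (4,0) g=3 f=9, (4,4) g=3 f=9, (5,1) g=1 f=7, (5,3) g=1 f=7]

expanded=(4,3); open=[(3,0) g=4 f=9, (4,0) g=3 f=9, (4,4) g=3 f=9, (5,1) g=1 f=7, (5,3) g=1 f=7]; closed=[(3,1), (3,2), (4,1), (4,2), (4,3), (5,2)]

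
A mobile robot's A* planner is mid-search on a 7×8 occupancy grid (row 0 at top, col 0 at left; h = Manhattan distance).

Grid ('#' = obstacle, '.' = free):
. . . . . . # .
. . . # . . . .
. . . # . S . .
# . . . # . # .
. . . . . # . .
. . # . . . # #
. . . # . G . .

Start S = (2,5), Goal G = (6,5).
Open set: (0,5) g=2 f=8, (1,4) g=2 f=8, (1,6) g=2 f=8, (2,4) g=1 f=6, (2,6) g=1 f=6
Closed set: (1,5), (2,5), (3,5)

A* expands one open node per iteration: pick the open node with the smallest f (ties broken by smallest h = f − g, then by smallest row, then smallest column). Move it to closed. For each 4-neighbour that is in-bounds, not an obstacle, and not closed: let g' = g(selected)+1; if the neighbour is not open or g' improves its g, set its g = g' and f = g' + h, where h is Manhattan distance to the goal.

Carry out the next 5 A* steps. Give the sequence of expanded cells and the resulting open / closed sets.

order=[(2,4) → (2,6) → (0,5) → (1,4) → (1,6)]; open=[(0,4) g=3 f=10, (1,7) g=3 f=10, (2,7) g=2 f=8]; closed=[(0,5), (1,4), (1,5), (1,6), (2,4), (2,5), (2,6), (3,5)]

step 1: expand (2,4) (f=6, h=5) → closed; open now [(0,5) g=2 f=8, (1,4) g=2 f=8, (1,6) g=2 f=8, (2,6) g=1 f=6]
step 2: expand (2,6) (f=6, h=5) → closed; open now [(0,5) g=2 f=8, (1,4) g=2 f=8, (1,6) g=2 f=8, (2,7) g=2 f=8]
step 3: expand (0,5) (f=8, h=6) → closed; open now [(0,4) g=3 f=10, (1,4) g=2 f=8, (1,6) g=2 f=8, (2,7) g=2 f=8]
step 4: expand (1,4) (f=8, h=6) → closed; open now [(0,4) g=3 f=10, (1,6) g=2 f=8, (2,7) g=2 f=8]
step 5: expand (1,6) (f=8, h=6) → closed; open now [(0,4) g=3 f=10, (1,7) g=3 f=10, (2,7) g=2 f=8]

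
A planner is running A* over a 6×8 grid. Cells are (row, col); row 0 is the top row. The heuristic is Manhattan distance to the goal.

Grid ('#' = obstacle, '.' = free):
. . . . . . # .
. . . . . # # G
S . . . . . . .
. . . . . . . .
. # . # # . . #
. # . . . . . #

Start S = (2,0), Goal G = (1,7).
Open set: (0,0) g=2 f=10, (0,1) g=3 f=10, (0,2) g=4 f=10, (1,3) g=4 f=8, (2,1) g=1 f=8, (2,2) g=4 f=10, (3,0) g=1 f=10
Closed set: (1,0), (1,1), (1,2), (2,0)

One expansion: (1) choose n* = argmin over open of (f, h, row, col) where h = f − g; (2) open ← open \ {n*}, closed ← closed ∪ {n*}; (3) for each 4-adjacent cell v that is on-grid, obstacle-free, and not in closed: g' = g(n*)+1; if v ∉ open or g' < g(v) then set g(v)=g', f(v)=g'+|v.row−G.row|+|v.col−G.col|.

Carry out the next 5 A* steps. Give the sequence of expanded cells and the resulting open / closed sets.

order=[(1,3) → (1,4) → (2,1) → (2,2) → (2,3)]; open=[(0,0) g=2 f=10, (0,1) g=3 f=10, (0,2) g=4 f=10, (0,3) g=5 f=10, (0,4) g=6 f=10, (2,4) g=4 f=8, (3,0) g=1 f=10, (3,1) g=2 f=10, (3,2) g=3 f=10, (3,3) g=4 f=10]; closed=[(1,0), (1,1), (1,2), (1,3), (1,4), (2,0), (2,1), (2,2), (2,3)]

step 1: expand (1,3) (f=8, h=4) → closed; open now [(0,0) g=2 f=10, (0,1) g=3 f=10, (0,2) g=4 f=10, (0,3) g=5 f=10, (1,4) g=5 f=8, (2,1) g=1 f=8, (2,2) g=4 f=10, (2,3) g=5 f=10, (3,0) g=1 f=10]
step 2: expand (1,4) (f=8, h=3) → closed; open now [(0,0) g=2 f=10, (0,1) g=3 f=10, (0,2) g=4 f=10, (0,3) g=5 f=10, (0,4) g=6 f=10, (2,1) g=1 f=8, (2,2) g=4 f=10, (2,3) g=5 f=10, (2,4) g=6 f=10, (3,0) g=1 f=10]
step 3: expand (2,1) (f=8, h=7) → closed; open now [(0,0) g=2 f=10, (0,1) g=3 f=10, (0,2) g=4 f=10, (0,3) g=5 f=10, (0,4) g=6 f=10, (2,2) g=2 f=8, (2,3) g=5 f=10, (2,4) g=6 f=10, (3,0) g=1 f=10, (3,1) g=2 f=10]
step 4: expand (2,2) (f=8, h=6) → closed; open now [(0,0) g=2 f=10, (0,1) g=3 f=10, (0,2) g=4 f=10, (0,3) g=5 f=10, (0,4) g=6 f=10, (2,3) g=3 f=8, (2,4) g=6 f=10, (3,0) g=1 f=10, (3,1) g=2 f=10, (3,2) g=3 f=10]
step 5: expand (2,3) (f=8, h=5) → closed; open now [(0,0) g=2 f=10, (0,1) g=3 f=10, (0,2) g=4 f=10, (0,3) g=5 f=10, (0,4) g=6 f=10, (2,4) g=4 f=8, (3,0) g=1 f=10, (3,1) g=2 f=10, (3,2) g=3 f=10, (3,3) g=4 f=10]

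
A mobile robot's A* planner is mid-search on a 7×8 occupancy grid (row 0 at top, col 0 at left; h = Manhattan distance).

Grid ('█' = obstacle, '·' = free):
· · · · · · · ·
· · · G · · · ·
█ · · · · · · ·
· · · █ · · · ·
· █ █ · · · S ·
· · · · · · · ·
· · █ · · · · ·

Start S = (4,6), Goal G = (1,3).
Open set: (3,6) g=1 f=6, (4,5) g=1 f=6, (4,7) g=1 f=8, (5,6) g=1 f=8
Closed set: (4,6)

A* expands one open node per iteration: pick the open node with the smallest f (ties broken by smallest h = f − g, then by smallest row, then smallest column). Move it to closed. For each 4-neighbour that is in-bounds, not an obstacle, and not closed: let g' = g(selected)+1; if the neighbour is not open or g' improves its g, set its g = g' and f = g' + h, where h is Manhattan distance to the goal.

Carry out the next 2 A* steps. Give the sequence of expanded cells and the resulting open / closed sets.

order=[(3,6) → (2,6)]; open=[(1,6) g=3 f=6, (2,5) g=3 f=6, (2,7) g=3 f=8, (3,5) g=2 f=6, (3,7) g=2 f=8, (4,5) g=1 f=6, (4,7) g=1 f=8, (5,6) g=1 f=8]; closed=[(2,6), (3,6), (4,6)]

step 1: expand (3,6) (f=6, h=5) → closed; open now [(2,6) g=2 f=6, (3,5) g=2 f=6, (3,7) g=2 f=8, (4,5) g=1 f=6, (4,7) g=1 f=8, (5,6) g=1 f=8]
step 2: expand (2,6) (f=6, h=4) → closed; open now [(1,6) g=3 f=6, (2,5) g=3 f=6, (2,7) g=3 f=8, (3,5) g=2 f=6, (3,7) g=2 f=8, (4,5) g=1 f=6, (4,7) g=1 f=8, (5,6) g=1 f=8]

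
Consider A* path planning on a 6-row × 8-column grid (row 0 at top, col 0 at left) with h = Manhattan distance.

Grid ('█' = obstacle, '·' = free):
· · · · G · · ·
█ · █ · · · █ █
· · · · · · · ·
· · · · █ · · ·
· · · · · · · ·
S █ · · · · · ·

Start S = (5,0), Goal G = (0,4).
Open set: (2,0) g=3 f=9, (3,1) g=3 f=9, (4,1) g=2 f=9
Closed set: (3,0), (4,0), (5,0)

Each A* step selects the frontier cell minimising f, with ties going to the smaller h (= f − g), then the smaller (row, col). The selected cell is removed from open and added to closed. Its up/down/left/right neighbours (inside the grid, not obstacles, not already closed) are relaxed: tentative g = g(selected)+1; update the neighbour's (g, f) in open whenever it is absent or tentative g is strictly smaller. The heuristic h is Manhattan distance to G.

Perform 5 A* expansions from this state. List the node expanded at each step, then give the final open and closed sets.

order=[(2,0) → (2,1) → (1,1) → (0,1) → (0,2)]; open=[(0,0) g=7 f=11, (0,3) g=8 f=9, (2,2) g=5 f=9, (3,1) g=3 f=9, (4,1) g=2 f=9]; closed=[(0,1), (0,2), (1,1), (2,0), (2,1), (3,0), (4,0), (5,0)]

step 1: expand (2,0) (f=9, h=6) → closed; open now [(2,1) g=4 f=9, (3,1) g=3 f=9, (4,1) g=2 f=9]
step 2: expand (2,1) (f=9, h=5) → closed; open now [(1,1) g=5 f=9, (2,2) g=5 f=9, (3,1) g=3 f=9, (4,1) g=2 f=9]
step 3: expand (1,1) (f=9, h=4) → closed; open now [(0,1) g=6 f=9, (2,2) g=5 f=9, (3,1) g=3 f=9, (4,1) g=2 f=9]
step 4: expand (0,1) (f=9, h=3) → closed; open now [(0,0) g=7 f=11, (0,2) g=7 f=9, (2,2) g=5 f=9, (3,1) g=3 f=9, (4,1) g=2 f=9]
step 5: expand (0,2) (f=9, h=2) → closed; open now [(0,0) g=7 f=11, (0,3) g=8 f=9, (2,2) g=5 f=9, (3,1) g=3 f=9, (4,1) g=2 f=9]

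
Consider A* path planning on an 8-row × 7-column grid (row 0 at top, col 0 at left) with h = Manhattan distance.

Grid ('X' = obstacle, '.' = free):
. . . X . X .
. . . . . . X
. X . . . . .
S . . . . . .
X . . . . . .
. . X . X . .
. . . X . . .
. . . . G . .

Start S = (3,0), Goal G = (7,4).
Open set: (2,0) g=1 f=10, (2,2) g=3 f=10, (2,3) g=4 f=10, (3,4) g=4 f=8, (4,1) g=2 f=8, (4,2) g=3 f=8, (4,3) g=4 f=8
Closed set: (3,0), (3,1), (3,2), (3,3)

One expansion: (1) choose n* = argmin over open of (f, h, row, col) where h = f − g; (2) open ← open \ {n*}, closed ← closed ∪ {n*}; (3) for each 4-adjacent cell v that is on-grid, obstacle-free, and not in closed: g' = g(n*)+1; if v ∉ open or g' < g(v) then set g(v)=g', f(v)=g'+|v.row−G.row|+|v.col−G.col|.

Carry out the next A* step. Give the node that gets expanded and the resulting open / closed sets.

step 1: expand (3,4) (f=8, h=4) → closed; open now [(2,0) g=1 f=10, (2,2) g=3 f=10, (2,3) g=4 f=10, (2,4) g=5 f=10, (3,5) g=5 f=10, (4,1) g=2 f=8, (4,2) g=3 f=8, (4,3) g=4 f=8, (4,4) g=5 f=8]

expanded=(3,4); open=[(2,0) g=1 f=10, (2,2) g=3 f=10, (2,3) g=4 f=10, (2,4) g=5 f=10, (3,5) g=5 f=10, (4,1) g=2 f=8, (4,2) g=3 f=8, (4,3) g=4 f=8, (4,4) g=5 f=8]; closed=[(3,0), (3,1), (3,2), (3,3), (3,4)]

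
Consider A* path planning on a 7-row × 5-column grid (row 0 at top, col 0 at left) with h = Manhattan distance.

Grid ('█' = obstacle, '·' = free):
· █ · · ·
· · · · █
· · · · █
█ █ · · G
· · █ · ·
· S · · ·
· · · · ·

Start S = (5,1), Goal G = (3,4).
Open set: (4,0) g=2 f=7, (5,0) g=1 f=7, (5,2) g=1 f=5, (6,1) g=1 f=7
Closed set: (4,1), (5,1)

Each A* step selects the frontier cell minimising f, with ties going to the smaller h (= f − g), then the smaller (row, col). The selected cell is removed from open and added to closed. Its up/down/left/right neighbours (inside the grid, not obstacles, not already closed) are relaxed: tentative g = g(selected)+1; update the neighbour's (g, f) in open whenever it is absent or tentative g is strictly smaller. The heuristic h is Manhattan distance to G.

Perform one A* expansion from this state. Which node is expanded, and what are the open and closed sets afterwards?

step 1: expand (5,2) (f=5, h=4) → closed; open now [(4,0) g=2 f=7, (5,0) g=1 f=7, (5,3) g=2 f=5, (6,1) g=1 f=7, (6,2) g=2 f=7]

expanded=(5,2); open=[(4,0) g=2 f=7, (5,0) g=1 f=7, (5,3) g=2 f=5, (6,1) g=1 f=7, (6,2) g=2 f=7]; closed=[(4,1), (5,1), (5,2)]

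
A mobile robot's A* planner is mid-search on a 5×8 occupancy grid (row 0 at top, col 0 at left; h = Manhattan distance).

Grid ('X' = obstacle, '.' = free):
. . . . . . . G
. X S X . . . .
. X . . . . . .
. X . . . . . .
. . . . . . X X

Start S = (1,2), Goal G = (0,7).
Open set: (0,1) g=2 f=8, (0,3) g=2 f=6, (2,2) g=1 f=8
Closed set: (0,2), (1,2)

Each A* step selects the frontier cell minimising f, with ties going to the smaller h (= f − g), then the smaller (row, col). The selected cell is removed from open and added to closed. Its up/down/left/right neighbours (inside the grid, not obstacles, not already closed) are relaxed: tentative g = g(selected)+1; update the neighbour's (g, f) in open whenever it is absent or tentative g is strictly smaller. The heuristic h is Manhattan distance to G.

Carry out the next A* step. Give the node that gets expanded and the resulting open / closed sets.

expanded=(0,3); open=[(0,1) g=2 f=8, (0,4) g=3 f=6, (2,2) g=1 f=8]; closed=[(0,2), (0,3), (1,2)]

step 1: expand (0,3) (f=6, h=4) → closed; open now [(0,1) g=2 f=8, (0,4) g=3 f=6, (2,2) g=1 f=8]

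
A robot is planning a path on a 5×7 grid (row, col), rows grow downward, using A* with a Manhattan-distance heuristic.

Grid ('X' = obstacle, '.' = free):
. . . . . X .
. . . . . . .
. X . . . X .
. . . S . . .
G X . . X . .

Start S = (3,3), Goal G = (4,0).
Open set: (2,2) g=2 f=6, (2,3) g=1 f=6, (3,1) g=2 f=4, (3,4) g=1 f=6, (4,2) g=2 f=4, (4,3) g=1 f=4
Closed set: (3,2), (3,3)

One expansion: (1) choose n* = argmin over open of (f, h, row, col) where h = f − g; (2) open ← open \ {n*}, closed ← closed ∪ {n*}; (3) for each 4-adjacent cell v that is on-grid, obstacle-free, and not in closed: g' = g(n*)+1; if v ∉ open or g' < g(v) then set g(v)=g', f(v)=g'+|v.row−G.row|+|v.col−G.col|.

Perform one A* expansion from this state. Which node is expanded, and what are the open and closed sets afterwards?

expanded=(3,1); open=[(2,2) g=2 f=6, (2,3) g=1 f=6, (3,0) g=3 f=4, (3,4) g=1 f=6, (4,2) g=2 f=4, (4,3) g=1 f=4]; closed=[(3,1), (3,2), (3,3)]

step 1: expand (3,1) (f=4, h=2) → closed; open now [(2,2) g=2 f=6, (2,3) g=1 f=6, (3,0) g=3 f=4, (3,4) g=1 f=6, (4,2) g=2 f=4, (4,3) g=1 f=4]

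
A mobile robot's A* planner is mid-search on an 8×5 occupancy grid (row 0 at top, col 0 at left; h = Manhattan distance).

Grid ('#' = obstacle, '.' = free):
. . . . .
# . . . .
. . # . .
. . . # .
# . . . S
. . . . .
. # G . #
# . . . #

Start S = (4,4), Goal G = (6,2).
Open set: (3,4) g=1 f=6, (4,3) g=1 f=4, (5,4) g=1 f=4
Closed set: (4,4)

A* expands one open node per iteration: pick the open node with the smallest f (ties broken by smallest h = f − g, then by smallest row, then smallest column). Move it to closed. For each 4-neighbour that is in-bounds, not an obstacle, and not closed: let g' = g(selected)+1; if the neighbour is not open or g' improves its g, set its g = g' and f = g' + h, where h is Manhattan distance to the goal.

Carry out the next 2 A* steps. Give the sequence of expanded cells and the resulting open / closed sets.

order=[(4,3) → (4,2)]; open=[(3,2) g=3 f=6, (3,4) g=1 f=6, (4,1) g=3 f=6, (5,2) g=3 f=4, (5,3) g=2 f=4, (5,4) g=1 f=4]; closed=[(4,2), (4,3), (4,4)]

step 1: expand (4,3) (f=4, h=3) → closed; open now [(3,4) g=1 f=6, (4,2) g=2 f=4, (5,3) g=2 f=4, (5,4) g=1 f=4]
step 2: expand (4,2) (f=4, h=2) → closed; open now [(3,2) g=3 f=6, (3,4) g=1 f=6, (4,1) g=3 f=6, (5,2) g=3 f=4, (5,3) g=2 f=4, (5,4) g=1 f=4]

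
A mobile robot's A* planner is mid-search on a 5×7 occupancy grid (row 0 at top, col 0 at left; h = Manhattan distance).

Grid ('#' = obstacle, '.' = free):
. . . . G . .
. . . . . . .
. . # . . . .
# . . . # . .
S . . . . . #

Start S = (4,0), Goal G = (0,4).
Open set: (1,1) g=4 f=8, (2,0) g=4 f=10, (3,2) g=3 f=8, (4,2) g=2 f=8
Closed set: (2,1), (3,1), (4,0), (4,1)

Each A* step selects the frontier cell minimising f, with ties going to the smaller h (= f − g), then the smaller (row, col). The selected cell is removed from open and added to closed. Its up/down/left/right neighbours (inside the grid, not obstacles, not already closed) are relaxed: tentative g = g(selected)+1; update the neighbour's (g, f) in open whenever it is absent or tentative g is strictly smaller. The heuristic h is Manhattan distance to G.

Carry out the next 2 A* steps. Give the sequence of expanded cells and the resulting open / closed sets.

order=[(1,1) → (0,1)]; open=[(0,0) g=6 f=10, (0,2) g=6 f=8, (1,0) g=5 f=10, (1,2) g=5 f=8, (2,0) g=4 f=10, (3,2) g=3 f=8, (4,2) g=2 f=8]; closed=[(0,1), (1,1), (2,1), (3,1), (4,0), (4,1)]

step 1: expand (1,1) (f=8, h=4) → closed; open now [(0,1) g=5 f=8, (1,0) g=5 f=10, (1,2) g=5 f=8, (2,0) g=4 f=10, (3,2) g=3 f=8, (4,2) g=2 f=8]
step 2: expand (0,1) (f=8, h=3) → closed; open now [(0,0) g=6 f=10, (0,2) g=6 f=8, (1,0) g=5 f=10, (1,2) g=5 f=8, (2,0) g=4 f=10, (3,2) g=3 f=8, (4,2) g=2 f=8]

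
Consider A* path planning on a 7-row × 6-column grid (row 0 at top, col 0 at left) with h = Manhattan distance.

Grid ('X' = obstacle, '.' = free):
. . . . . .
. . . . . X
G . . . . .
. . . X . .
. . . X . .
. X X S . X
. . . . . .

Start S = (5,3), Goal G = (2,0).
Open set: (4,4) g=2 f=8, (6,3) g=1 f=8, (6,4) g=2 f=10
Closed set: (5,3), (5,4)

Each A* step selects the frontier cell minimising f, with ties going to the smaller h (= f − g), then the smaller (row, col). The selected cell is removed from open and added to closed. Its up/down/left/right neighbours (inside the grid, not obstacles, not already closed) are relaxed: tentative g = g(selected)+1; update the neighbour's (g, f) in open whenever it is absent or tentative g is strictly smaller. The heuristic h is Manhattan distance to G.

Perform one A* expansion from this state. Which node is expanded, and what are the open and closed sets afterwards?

expanded=(4,4); open=[(3,4) g=3 f=8, (4,5) g=3 f=10, (6,3) g=1 f=8, (6,4) g=2 f=10]; closed=[(4,4), (5,3), (5,4)]

step 1: expand (4,4) (f=8, h=6) → closed; open now [(3,4) g=3 f=8, (4,5) g=3 f=10, (6,3) g=1 f=8, (6,4) g=2 f=10]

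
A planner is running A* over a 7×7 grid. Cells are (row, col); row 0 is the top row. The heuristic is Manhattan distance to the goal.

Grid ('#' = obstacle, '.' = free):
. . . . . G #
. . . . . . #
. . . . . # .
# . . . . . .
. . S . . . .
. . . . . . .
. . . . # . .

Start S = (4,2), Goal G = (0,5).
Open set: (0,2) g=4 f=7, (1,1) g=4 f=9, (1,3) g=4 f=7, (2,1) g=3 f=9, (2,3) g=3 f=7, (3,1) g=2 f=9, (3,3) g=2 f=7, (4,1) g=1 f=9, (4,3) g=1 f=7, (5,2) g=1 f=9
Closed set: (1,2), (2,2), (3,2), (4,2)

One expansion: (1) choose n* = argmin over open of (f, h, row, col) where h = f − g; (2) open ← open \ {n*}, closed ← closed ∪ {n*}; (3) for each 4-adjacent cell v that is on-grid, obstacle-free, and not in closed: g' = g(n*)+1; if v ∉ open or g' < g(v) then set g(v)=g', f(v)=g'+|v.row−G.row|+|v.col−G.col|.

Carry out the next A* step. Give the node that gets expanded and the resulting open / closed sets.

expanded=(0,2); open=[(0,1) g=5 f=9, (0,3) g=5 f=7, (1,1) g=4 f=9, (1,3) g=4 f=7, (2,1) g=3 f=9, (2,3) g=3 f=7, (3,1) g=2 f=9, (3,3) g=2 f=7, (4,1) g=1 f=9, (4,3) g=1 f=7, (5,2) g=1 f=9]; closed=[(0,2), (1,2), (2,2), (3,2), (4,2)]

step 1: expand (0,2) (f=7, h=3) → closed; open now [(0,1) g=5 f=9, (0,3) g=5 f=7, (1,1) g=4 f=9, (1,3) g=4 f=7, (2,1) g=3 f=9, (2,3) g=3 f=7, (3,1) g=2 f=9, (3,3) g=2 f=7, (4,1) g=1 f=9, (4,3) g=1 f=7, (5,2) g=1 f=9]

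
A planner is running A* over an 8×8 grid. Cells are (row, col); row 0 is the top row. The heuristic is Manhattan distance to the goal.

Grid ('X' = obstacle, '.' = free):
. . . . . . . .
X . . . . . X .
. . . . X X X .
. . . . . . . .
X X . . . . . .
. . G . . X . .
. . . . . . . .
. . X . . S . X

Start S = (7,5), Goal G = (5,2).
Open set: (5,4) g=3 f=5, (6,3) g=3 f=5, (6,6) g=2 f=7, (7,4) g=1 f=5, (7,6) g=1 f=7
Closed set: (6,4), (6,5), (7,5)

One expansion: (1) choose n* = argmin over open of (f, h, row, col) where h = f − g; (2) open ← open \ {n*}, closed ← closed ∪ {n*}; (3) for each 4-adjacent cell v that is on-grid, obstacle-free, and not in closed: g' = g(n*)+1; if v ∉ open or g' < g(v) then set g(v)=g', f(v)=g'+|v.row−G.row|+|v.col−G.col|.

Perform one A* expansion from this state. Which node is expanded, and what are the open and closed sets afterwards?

expanded=(5,4); open=[(4,4) g=4 f=7, (5,3) g=4 f=5, (6,3) g=3 f=5, (6,6) g=2 f=7, (7,4) g=1 f=5, (7,6) g=1 f=7]; closed=[(5,4), (6,4), (6,5), (7,5)]

step 1: expand (5,4) (f=5, h=2) → closed; open now [(4,4) g=4 f=7, (5,3) g=4 f=5, (6,3) g=3 f=5, (6,6) g=2 f=7, (7,4) g=1 f=5, (7,6) g=1 f=7]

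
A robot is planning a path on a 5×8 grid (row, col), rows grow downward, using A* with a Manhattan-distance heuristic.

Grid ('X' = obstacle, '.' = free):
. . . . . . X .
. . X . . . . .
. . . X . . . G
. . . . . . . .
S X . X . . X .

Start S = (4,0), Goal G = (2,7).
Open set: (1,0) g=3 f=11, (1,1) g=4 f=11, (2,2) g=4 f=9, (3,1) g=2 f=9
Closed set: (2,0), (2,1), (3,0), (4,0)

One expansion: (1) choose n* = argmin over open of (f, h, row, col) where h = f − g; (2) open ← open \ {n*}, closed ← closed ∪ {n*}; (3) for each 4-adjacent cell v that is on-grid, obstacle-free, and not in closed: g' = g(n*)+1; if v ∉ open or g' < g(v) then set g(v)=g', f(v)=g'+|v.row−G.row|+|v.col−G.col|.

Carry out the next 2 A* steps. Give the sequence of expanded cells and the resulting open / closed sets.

order=[(2,2) → (3,1)]; open=[(1,0) g=3 f=11, (1,1) g=4 f=11, (3,2) g=3 f=9]; closed=[(2,0), (2,1), (2,2), (3,0), (3,1), (4,0)]

step 1: expand (2,2) (f=9, h=5) → closed; open now [(1,0) g=3 f=11, (1,1) g=4 f=11, (3,1) g=2 f=9, (3,2) g=5 f=11]
step 2: expand (3,1) (f=9, h=7) → closed; open now [(1,0) g=3 f=11, (1,1) g=4 f=11, (3,2) g=3 f=9]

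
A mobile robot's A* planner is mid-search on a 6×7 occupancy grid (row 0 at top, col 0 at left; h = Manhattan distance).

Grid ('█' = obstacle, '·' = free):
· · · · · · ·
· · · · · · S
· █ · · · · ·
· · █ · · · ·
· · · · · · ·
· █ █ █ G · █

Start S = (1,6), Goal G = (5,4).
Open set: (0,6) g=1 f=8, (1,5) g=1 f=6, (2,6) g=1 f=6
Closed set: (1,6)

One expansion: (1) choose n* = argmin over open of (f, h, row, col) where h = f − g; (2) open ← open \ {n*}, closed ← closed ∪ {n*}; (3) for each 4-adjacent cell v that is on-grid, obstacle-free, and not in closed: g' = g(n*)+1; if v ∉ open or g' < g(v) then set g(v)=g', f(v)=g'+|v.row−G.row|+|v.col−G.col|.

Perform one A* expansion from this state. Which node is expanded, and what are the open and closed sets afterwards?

step 1: expand (1,5) (f=6, h=5) → closed; open now [(0,5) g=2 f=8, (0,6) g=1 f=8, (1,4) g=2 f=6, (2,5) g=2 f=6, (2,6) g=1 f=6]

expanded=(1,5); open=[(0,5) g=2 f=8, (0,6) g=1 f=8, (1,4) g=2 f=6, (2,5) g=2 f=6, (2,6) g=1 f=6]; closed=[(1,5), (1,6)]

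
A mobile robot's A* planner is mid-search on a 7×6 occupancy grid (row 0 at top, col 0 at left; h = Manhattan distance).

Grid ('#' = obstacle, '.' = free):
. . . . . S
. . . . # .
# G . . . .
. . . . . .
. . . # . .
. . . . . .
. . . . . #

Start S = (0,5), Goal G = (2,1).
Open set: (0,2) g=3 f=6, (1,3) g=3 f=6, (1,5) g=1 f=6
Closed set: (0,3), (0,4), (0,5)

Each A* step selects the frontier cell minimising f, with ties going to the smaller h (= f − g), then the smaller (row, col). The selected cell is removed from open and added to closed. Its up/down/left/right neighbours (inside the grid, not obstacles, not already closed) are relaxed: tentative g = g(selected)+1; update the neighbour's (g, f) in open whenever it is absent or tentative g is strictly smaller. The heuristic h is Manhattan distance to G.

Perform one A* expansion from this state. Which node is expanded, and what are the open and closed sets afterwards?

expanded=(0,2); open=[(0,1) g=4 f=6, (1,2) g=4 f=6, (1,3) g=3 f=6, (1,5) g=1 f=6]; closed=[(0,2), (0,3), (0,4), (0,5)]

step 1: expand (0,2) (f=6, h=3) → closed; open now [(0,1) g=4 f=6, (1,2) g=4 f=6, (1,3) g=3 f=6, (1,5) g=1 f=6]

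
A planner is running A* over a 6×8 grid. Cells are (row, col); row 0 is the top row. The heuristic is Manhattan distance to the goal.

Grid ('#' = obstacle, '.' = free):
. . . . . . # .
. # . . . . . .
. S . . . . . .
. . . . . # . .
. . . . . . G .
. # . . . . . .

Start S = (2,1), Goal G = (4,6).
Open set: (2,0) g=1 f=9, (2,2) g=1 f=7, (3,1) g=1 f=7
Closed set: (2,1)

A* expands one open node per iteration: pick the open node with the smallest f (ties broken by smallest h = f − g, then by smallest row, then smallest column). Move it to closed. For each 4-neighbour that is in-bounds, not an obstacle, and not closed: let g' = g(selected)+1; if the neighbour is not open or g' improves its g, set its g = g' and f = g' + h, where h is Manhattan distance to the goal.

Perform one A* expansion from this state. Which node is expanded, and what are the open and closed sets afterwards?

expanded=(2,2); open=[(1,2) g=2 f=9, (2,0) g=1 f=9, (2,3) g=2 f=7, (3,1) g=1 f=7, (3,2) g=2 f=7]; closed=[(2,1), (2,2)]

step 1: expand (2,2) (f=7, h=6) → closed; open now [(1,2) g=2 f=9, (2,0) g=1 f=9, (2,3) g=2 f=7, (3,1) g=1 f=7, (3,2) g=2 f=7]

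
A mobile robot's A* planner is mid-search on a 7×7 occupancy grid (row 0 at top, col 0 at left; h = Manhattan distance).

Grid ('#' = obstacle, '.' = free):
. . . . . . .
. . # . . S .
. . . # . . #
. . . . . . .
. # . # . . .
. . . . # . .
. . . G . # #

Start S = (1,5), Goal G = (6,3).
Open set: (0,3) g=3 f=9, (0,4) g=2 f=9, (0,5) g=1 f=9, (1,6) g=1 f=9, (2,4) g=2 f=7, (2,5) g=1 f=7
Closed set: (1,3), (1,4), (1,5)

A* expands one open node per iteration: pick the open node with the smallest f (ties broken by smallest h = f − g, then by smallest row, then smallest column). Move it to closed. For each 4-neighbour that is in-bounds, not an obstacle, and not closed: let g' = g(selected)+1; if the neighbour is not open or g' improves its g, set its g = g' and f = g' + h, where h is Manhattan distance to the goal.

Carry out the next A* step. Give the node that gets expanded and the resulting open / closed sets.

step 1: expand (2,4) (f=7, h=5) → closed; open now [(0,3) g=3 f=9, (0,4) g=2 f=9, (0,5) g=1 f=9, (1,6) g=1 f=9, (2,5) g=1 f=7, (3,4) g=3 f=7]

expanded=(2,4); open=[(0,3) g=3 f=9, (0,4) g=2 f=9, (0,5) g=1 f=9, (1,6) g=1 f=9, (2,5) g=1 f=7, (3,4) g=3 f=7]; closed=[(1,3), (1,4), (1,5), (2,4)]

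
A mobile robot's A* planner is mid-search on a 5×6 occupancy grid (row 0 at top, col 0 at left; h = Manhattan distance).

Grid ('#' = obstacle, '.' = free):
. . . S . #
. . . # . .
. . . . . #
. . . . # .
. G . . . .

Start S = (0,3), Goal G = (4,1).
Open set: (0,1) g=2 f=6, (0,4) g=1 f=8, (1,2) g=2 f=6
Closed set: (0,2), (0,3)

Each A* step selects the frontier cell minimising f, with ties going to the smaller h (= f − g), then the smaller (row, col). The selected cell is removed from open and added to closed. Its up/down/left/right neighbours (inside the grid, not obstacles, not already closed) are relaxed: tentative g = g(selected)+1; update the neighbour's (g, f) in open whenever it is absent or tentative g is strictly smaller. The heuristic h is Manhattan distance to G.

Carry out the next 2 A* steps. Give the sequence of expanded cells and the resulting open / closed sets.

step 1: expand (0,1) (f=6, h=4) → closed; open now [(0,0) g=3 f=8, (0,4) g=1 f=8, (1,1) g=3 f=6, (1,2) g=2 f=6]
step 2: expand (1,1) (f=6, h=3) → closed; open now [(0,0) g=3 f=8, (0,4) g=1 f=8, (1,0) g=4 f=8, (1,2) g=2 f=6, (2,1) g=4 f=6]

order=[(0,1) → (1,1)]; open=[(0,0) g=3 f=8, (0,4) g=1 f=8, (1,0) g=4 f=8, (1,2) g=2 f=6, (2,1) g=4 f=6]; closed=[(0,1), (0,2), (0,3), (1,1)]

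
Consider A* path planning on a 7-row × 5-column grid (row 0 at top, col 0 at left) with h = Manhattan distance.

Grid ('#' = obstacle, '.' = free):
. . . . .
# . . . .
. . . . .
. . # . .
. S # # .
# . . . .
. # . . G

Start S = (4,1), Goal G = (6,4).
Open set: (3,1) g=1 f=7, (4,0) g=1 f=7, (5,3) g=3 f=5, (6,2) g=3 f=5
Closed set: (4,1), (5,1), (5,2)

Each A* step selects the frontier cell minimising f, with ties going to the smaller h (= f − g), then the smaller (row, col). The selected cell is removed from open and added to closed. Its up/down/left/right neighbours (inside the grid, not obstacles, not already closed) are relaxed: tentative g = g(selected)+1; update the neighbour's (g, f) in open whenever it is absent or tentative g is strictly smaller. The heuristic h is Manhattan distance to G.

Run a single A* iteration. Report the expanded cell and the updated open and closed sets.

step 1: expand (5,3) (f=5, h=2) → closed; open now [(3,1) g=1 f=7, (4,0) g=1 f=7, (5,4) g=4 f=5, (6,2) g=3 f=5, (6,3) g=4 f=5]

expanded=(5,3); open=[(3,1) g=1 f=7, (4,0) g=1 f=7, (5,4) g=4 f=5, (6,2) g=3 f=5, (6,3) g=4 f=5]; closed=[(4,1), (5,1), (5,2), (5,3)]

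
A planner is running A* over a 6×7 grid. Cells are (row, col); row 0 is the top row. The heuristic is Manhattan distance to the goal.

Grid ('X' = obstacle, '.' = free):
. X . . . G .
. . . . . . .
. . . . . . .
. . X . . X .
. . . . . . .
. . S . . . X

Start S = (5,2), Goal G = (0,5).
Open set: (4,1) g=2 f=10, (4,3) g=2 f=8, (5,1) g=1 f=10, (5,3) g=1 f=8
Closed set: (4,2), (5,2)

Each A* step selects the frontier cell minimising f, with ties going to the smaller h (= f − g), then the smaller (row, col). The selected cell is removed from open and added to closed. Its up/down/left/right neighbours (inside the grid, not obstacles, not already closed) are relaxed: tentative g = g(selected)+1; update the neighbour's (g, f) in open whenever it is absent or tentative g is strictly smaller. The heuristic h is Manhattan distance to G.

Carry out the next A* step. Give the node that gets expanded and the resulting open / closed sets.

expanded=(4,3); open=[(3,3) g=3 f=8, (4,1) g=2 f=10, (4,4) g=3 f=8, (5,1) g=1 f=10, (5,3) g=1 f=8]; closed=[(4,2), (4,3), (5,2)]

step 1: expand (4,3) (f=8, h=6) → closed; open now [(3,3) g=3 f=8, (4,1) g=2 f=10, (4,4) g=3 f=8, (5,1) g=1 f=10, (5,3) g=1 f=8]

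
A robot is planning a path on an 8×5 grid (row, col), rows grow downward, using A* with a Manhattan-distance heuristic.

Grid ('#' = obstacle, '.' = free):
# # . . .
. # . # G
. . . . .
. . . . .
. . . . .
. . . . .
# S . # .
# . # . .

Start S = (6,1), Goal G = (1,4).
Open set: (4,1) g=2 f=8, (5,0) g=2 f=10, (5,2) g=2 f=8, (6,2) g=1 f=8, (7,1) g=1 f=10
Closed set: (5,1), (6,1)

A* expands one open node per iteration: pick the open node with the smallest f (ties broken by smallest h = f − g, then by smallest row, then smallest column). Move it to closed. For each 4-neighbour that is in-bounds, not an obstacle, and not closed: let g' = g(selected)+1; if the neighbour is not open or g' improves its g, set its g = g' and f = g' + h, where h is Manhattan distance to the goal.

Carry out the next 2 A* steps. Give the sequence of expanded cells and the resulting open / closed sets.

step 1: expand (4,1) (f=8, h=6) → closed; open now [(3,1) g=3 f=8, (4,0) g=3 f=10, (4,2) g=3 f=8, (5,0) g=2 f=10, (5,2) g=2 f=8, (6,2) g=1 f=8, (7,1) g=1 f=10]
step 2: expand (3,1) (f=8, h=5) → closed; open now [(2,1) g=4 f=8, (3,0) g=4 f=10, (3,2) g=4 f=8, (4,0) g=3 f=10, (4,2) g=3 f=8, (5,0) g=2 f=10, (5,2) g=2 f=8, (6,2) g=1 f=8, (7,1) g=1 f=10]

order=[(4,1) → (3,1)]; open=[(2,1) g=4 f=8, (3,0) g=4 f=10, (3,2) g=4 f=8, (4,0) g=3 f=10, (4,2) g=3 f=8, (5,0) g=2 f=10, (5,2) g=2 f=8, (6,2) g=1 f=8, (7,1) g=1 f=10]; closed=[(3,1), (4,1), (5,1), (6,1)]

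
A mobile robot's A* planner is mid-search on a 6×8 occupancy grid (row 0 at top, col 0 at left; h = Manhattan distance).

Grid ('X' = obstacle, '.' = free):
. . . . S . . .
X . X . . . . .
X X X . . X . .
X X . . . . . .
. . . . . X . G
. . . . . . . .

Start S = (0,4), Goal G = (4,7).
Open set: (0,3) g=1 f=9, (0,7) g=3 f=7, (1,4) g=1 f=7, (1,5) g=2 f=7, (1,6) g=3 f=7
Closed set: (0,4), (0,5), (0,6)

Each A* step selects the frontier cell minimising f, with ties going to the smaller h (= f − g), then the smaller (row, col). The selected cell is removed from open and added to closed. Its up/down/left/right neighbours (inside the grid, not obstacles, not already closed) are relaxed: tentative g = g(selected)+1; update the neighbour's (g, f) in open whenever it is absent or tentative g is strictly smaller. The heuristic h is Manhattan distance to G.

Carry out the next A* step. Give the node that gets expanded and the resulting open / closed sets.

expanded=(0,7); open=[(0,3) g=1 f=9, (1,4) g=1 f=7, (1,5) g=2 f=7, (1,6) g=3 f=7, (1,7) g=4 f=7]; closed=[(0,4), (0,5), (0,6), (0,7)]

step 1: expand (0,7) (f=7, h=4) → closed; open now [(0,3) g=1 f=9, (1,4) g=1 f=7, (1,5) g=2 f=7, (1,6) g=3 f=7, (1,7) g=4 f=7]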